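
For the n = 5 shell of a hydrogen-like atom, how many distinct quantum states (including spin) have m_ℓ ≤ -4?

Per ℓ-value: ℓ=4 → 1.
Orbitals: 1. Each orbital carries two spin states, so 1 × 2 = 2 states.

2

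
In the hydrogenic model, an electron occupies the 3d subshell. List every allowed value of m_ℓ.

The 3d subshell has ℓ = 2, and m_ℓ takes every integer from −ℓ to +ℓ. With ℓ = 2 that gives the 5 values -2, -1, 0, 1, 2.

-2, -1, 0, 1, 2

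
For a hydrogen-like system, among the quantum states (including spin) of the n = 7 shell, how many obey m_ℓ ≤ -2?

With n = 7 the allowed ℓ are 0, 1, …, 6.
Contributions: ℓ=2 → 1; ℓ=3 → 2; ℓ=4 → 3; ℓ=5 → 4; ℓ=6 → 5.
Orbitals: 1 + 2 + 3 + 4 + 5 = 15. Each orbital carries two spin states, so 15 × 2 = 30 states.

30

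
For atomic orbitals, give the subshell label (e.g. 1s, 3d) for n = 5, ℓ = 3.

ℓ = 3 corresponds to the letter 'f', so the subshell is 5f.

5f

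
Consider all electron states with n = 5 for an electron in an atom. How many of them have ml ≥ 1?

20

Go through l = 0, …, 4 (the values permitted for n = 5).
The (l, ml) pairs meeting ml ≥ 1 give: l=1 → 1; l=2 → 2; l=3 → 3; l=4 → 4.
Orbitals: 1 + 2 + 3 + 4 = 10. Each orbital carries two spin states, so 10 × 2 = 20 states.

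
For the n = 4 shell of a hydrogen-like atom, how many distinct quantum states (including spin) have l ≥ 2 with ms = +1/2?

Orbitals with l ≥ 2, by l: l=2 → 5; l=3 → 7.
Orbitals: 5 + 7 = 12. With ms fixed to a single value there is one state per orbital, giving 12 states.

12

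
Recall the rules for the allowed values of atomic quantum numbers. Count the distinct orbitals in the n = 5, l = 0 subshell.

A subshell has 2l+1 orbitals; with l = 0, that's 1.

1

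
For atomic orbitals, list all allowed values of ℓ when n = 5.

ℓ is an integer with 0 ≤ ℓ ≤ n−1, so for n = 5: ℓ = 0, 1, 2, 3, 4.

0, 1, 2, 3, 4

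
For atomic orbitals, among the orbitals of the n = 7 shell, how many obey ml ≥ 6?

For n = 7, l ranges over 0 … 6.
Contributions: l=6 → 1.
Total orbitals: 1.

1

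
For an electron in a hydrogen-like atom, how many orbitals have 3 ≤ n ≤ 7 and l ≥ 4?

Per-shell orbital counts meeting the constraint:
n=5 → 9; n=6 → 20; n=7 → 33.
Total orbitals: 9 + 20 + 33 = 62.

62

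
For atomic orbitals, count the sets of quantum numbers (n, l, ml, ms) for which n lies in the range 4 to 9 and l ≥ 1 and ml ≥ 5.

Treat each shell separately and count matching orbitals:
n=6 → 1; n=7 → 3; n=8 → 6; n=9 → 10.
Orbitals: 1 + 3 + 6 + 10 = 20. Including both spin states (ms = ±1/2) gives 2 × 20 = 40 states.

40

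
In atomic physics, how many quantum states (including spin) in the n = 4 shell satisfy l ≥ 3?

Go through l = 0, …, 3 (the values permitted for n = 4).
Orbitals with l ≥ 3, by l: l=3 → 7.
Orbitals: 7. Each orbital carries two spin states, so 7 × 2 = 14 states.

14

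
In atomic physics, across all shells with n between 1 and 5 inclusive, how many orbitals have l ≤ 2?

For each n in the range, tally the orbitals obeying l ≤ 2:
n=1 → 1; n=2 → 4; n=3 → 9; n=4 → 9; n=5 → 9.
Total orbitals: 1 + 4 + 9 + 9 + 9 = 32.

32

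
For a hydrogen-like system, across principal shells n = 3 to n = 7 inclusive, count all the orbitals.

Shell n has n² orbitals: 3²=9 + 4²=16 + 5²=25 + 6²=36 + 7²=49 = 135 orbitals.

135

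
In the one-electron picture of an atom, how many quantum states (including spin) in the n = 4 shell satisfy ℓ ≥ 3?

14

For n = 4, ℓ ranges over 0 … 3.
The (ℓ, m_ℓ) pairs meeting ℓ ≥ 3 give: ℓ=3 → 7.
Orbitals: 7. Each orbital carries two spin states, so 7 × 2 = 14 states.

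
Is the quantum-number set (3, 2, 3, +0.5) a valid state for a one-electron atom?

The magnetic quantum number must satisfy −l ≤ ml ≤ l. With l = 2, ml can only be -2, -1, 0, 1, 2, so ml = 3 is forbidden.

Invalid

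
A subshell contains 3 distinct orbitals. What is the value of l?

2l+1 = 3 gives l = 1.

l = 1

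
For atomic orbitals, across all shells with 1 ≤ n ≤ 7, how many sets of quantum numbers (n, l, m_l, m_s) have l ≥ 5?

70

Work shell by shell — for each n, count the (l, m_l) pairs that satisfy l ≥ 5:
n=6 → 11; n=7 → 24.
Orbitals: 11 + 24 = 35. Including both spin states (m_s = ±1/2) gives 2 × 35 = 70 states.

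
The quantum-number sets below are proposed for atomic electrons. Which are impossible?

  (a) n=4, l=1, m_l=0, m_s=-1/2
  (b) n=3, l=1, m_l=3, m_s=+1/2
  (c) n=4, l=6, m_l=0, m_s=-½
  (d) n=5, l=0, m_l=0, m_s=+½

(b) has |m_l| = 3 > l = 1, violating −l ≤ m_l ≤ l.
(c) has l = 6 ≥ n = 4, violating 0 ≤ l ≤ n−1.
The remaining sets (a), (d) satisfy all four rules.

(b) and (c)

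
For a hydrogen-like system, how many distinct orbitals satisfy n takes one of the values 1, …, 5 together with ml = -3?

3

For each n in the range, tally the orbitals obeying ml = -3:
n=4 → 1; n=5 → 2.
Total orbitals: 1 + 2 = 3.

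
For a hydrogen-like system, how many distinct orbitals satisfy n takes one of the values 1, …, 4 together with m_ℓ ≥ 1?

10

For each n in the range, tally the orbitals obeying m_ℓ ≥ 1:
n=2 → 1; n=3 → 3; n=4 → 6.
Total orbitals: 1 + 3 + 6 = 10.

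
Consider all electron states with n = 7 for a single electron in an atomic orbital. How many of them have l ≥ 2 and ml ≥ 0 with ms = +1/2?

25

With n = 7 the allowed l are 0, 1, …, 6.
Contributions: l=2 → 3; l=3 → 4; l=4 → 5; l=5 → 6; l=6 → 7.
Orbitals: 3 + 4 + 5 + 6 + 7 = 25. With ms fixed to a single value there is one state per orbital, giving 25 states.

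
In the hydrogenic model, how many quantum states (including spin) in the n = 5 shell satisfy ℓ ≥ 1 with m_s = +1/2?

24

The (ℓ, m_ℓ) pairs meeting ℓ ≥ 1 give: ℓ=1 → 3; ℓ=2 → 5; ℓ=3 → 7; ℓ=4 → 9.
Orbitals: 3 + 5 + 7 + 9 = 24. With m_s fixed to a single value there is one state per orbital, giving 24 states.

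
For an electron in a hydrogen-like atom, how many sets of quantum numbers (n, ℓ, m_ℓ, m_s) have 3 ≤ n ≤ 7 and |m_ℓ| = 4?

24

Per-shell orbital counts meeting the constraint:
n=5 → 2; n=6 → 4; n=7 → 6.
Orbitals: 2 + 4 + 6 = 12. Including both spin states (m_s = ±1/2) gives 2 × 12 = 24 states.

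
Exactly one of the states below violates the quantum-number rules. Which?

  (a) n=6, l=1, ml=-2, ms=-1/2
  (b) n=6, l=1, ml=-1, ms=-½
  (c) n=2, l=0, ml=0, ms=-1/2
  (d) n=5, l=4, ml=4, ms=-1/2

(a)

(a) has |ml| = 2 > l = 1, violating −l ≤ ml ≤ l.
The remaining sets (b), (c), (d) satisfy all four rules.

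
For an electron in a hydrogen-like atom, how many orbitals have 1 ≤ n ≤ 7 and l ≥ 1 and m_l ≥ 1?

For each n in the range, tally the orbitals obeying l ≥ 1 and m_l ≥ 1:
n=2 → 1; n=3 → 3; n=4 → 6; n=5 → 10; n=6 → 15; n=7 → 21.
Total orbitals: 1 + 3 + 6 + 10 + 15 + 21 = 56.

56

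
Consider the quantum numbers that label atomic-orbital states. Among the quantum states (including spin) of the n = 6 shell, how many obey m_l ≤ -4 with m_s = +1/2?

Go through l = 0, …, 5 (the values permitted for n = 6).
The (l, m_l) pairs meeting m_l ≤ -4 give: l=4 → 1; l=5 → 2.
Orbitals: 1 + 2 = 3. With m_s fixed to a single value there is one state per orbital, giving 3 states.

3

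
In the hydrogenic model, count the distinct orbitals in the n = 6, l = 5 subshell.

11

A subshell has 2l+1 orbitals; with l = 5, that's 11.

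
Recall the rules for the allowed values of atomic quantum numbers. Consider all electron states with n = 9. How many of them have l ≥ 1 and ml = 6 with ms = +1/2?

Orbitals with l ≥ 1 and ml = 6, by l: l=6 → 1; l=7 → 1; l=8 → 1.
Orbitals: 1 + 1 + 1 = 3. With ms fixed to a single value there is one state per orbital, giving 3 states.

3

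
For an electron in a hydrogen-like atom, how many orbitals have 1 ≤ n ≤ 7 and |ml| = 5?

Treat each shell separately and count matching orbitals:
n=6 → 2; n=7 → 4.
Total orbitals: 2 + 4 = 6.

6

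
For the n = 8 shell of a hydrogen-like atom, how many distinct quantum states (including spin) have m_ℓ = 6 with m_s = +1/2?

2

For n = 8, ℓ ranges over 0 … 7.
Per ℓ-value: ℓ=6 → 1; ℓ=7 → 1.
Orbitals: 1 + 1 = 2. With m_s fixed to a single value there is one state per orbital, giving 2 states.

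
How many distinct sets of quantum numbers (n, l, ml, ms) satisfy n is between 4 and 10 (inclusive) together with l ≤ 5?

Count contributing orbitals for each principal shell:
n=4 → 16; n=5 → 25; n=6 → 36; n=7 → 36; n=8 → 36; n=9 → 36; n=10 → 36.
Orbitals: 16 + 25 + 36 + 36 + 36 + 36 + 36 = 221. Including both spin states (ms = ±1/2) gives 2 × 221 = 442 states.

442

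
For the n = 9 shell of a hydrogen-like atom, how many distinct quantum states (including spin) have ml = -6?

6

The n = 9 shell has l = 0 through 8; check each.
The (l, ml) pairs meeting ml = -6 give: l=6 → 1; l=7 → 1; l=8 → 1.
Orbitals: 1 + 1 + 1 = 3. Each orbital carries two spin states, so 3 × 2 = 6 states.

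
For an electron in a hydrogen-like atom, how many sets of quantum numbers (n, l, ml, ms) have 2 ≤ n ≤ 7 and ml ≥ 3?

Work shell by shell — for each n, count the (l, ml) pairs that satisfy ml ≥ 3:
n=4 → 1; n=5 → 3; n=6 → 6; n=7 → 10.
Orbitals: 1 + 3 + 6 + 10 = 20. Including both spin states (ms = ±1/2) gives 2 × 20 = 40 states.

40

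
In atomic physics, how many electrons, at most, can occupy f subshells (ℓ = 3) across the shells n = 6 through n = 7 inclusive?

28

An f subshell (ℓ = 3) exists for every n ≥ 4, so shells n = 6, 7 each contribute one — 2 subshells.
Since each f subshell holds 2(2·3+1) = 14 electrons, the total is 2 × 14 = 28.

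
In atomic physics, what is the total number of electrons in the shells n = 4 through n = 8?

Shell n has n² orbitals: 4²=16 + 5²=25 + 6²=36 + 7²=49 + 8²=64 = 190 orbitals.
Two spin states per orbital: 2 × 190 = 380 electrons.

380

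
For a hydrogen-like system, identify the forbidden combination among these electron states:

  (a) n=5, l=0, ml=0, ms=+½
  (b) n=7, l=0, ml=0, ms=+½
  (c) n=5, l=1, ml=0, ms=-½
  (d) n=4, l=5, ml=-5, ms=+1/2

(d)

(d) has l = 5 ≥ n = 4, violating 0 ≤ l ≤ n−1.
The remaining sets (a), (b), (c) satisfy all four rules.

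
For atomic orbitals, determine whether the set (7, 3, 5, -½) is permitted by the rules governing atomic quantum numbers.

The magnetic quantum number must satisfy −ℓ ≤ m_ℓ ≤ ℓ. With ℓ = 3, m_ℓ can only be -3, -2, -1, 0, 1, 2, 3, so m_ℓ = 5 is forbidden.

No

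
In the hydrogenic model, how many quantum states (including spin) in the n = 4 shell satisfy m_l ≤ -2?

6

For n = 4, l ranges over 0 … 3.
Orbitals with m_l ≤ -2, by l: l=2 → 1; l=3 → 2.
Orbitals: 1 + 2 = 3. Each orbital carries two spin states, so 3 × 2 = 6 states.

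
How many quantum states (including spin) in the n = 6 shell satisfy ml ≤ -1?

Go through l = 0, …, 5 (the values permitted for n = 6).
Per l-value: l=1 → 1; l=2 → 2; l=3 → 3; l=4 → 4; l=5 → 5.
Orbitals: 1 + 2 + 3 + 4 + 5 = 15. Each orbital carries two spin states, so 15 × 2 = 30 states.

30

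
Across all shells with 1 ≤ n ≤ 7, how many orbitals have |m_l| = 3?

Work shell by shell — for each n, count the (l, m_l) pairs that satisfy |m_l| = 3:
n=4 → 2; n=5 → 4; n=6 → 6; n=7 → 8.
Total orbitals: 2 + 4 + 6 + 8 = 20.

20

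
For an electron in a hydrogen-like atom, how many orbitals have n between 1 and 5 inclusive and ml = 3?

Count contributing orbitals for each principal shell:
n=4 → 1; n=5 → 2.
Total orbitals: 1 + 2 = 3.

3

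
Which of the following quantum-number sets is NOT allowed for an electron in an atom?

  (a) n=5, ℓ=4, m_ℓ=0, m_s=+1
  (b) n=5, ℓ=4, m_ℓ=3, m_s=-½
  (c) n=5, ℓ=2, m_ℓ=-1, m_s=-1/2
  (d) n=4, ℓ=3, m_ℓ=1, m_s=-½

(a)

(a) has m_s = +1, but an electron's spin must be ±1/2.
The remaining sets (b), (c), (d) satisfy all four rules.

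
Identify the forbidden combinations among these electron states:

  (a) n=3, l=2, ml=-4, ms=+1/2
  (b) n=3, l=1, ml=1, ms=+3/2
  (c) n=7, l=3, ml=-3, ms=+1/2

(a) has |ml| = 4 > l = 2, violating −l ≤ ml ≤ l.
(b) has ms = +3/2, but an electron's spin must be ±1/2.
The remaining set (c) satisfies all four rules.

(a) and (b)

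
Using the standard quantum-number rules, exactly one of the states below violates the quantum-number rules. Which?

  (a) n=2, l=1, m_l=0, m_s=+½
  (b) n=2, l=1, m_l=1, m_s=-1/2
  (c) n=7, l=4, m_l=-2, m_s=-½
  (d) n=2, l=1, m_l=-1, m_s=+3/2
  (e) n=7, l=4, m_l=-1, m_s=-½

(d) has m_s = +3/2, but an electron's spin must be ±1/2.
The remaining sets (a), (b), (c), (e) satisfy all four rules.

(d)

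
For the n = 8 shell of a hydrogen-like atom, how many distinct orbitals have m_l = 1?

7

For n = 8, l ranges over 0 … 7.
Contributions: l=1 → 1; l=2 → 1; l=3 → 1; l=4 → 1; l=5 → 1; l=6 → 1; l=7 → 1.
Total orbitals: 1 + 1 + 1 + 1 + 1 + 1 + 1 = 7.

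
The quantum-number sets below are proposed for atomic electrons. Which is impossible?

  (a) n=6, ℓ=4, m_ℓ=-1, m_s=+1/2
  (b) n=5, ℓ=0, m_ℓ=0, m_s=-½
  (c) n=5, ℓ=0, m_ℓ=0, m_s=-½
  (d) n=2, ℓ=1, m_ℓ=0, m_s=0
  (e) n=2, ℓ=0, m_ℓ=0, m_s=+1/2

(d)

(d) has m_s = 0, but an electron's spin must be ±1/2.
The remaining sets (a), (b), (c), (e) satisfy all four rules.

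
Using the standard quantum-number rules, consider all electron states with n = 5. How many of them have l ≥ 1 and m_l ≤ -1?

With n = 5 the allowed l are 0, 1, …, 4.
Per l-value: l=1 → 1; l=2 → 2; l=3 → 3; l=4 → 4.
Orbitals: 1 + 2 + 3 + 4 = 10. Each orbital carries two spin states, so 10 × 2 = 20 states.

20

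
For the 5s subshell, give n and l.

The leading integer gives n = 5; the letter 's' means l = 0.

n = 5, l = 0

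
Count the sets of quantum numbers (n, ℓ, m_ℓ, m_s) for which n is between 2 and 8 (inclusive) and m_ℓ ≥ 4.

40

For each n in the range, tally the orbitals obeying m_ℓ ≥ 4:
n=5 → 1; n=6 → 3; n=7 → 6; n=8 → 10.
Orbitals: 1 + 3 + 6 + 10 = 20. Including both spin states (m_s = ±1/2) gives 2 × 20 = 40 states.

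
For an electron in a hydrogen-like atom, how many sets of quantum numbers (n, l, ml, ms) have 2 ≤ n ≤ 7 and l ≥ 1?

Count contributing orbitals for each principal shell:
n=2 → 3; n=3 → 8; n=4 → 15; n=5 → 24; n=6 → 35; n=7 → 48.
Orbitals: 3 + 8 + 15 + 24 + 35 + 48 = 133. Including both spin states (ms = ±1/2) gives 2 × 133 = 266 states.

266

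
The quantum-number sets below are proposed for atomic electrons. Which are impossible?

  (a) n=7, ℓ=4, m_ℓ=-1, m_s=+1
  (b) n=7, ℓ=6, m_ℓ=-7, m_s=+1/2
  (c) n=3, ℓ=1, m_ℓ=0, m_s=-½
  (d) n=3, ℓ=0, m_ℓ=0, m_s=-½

(a) and (b)

(a) has m_s = +1, but an electron's spin must be ±1/2.
(b) has |m_ℓ| = 7 > ℓ = 6, violating −ℓ ≤ m_ℓ ≤ ℓ.
The remaining sets (c), (d) satisfy all four rules.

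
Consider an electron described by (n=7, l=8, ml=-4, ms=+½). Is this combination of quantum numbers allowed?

Not allowed

The orbital quantum number must satisfy 0 ≤ l ≤ n−1. With n = 7 the allowed l values are 0, 1, 2, 3, 4, 5, 6, so l = 8 is out of range.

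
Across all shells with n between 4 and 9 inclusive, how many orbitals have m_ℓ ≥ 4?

35

Count contributing orbitals for each principal shell:
n=5 → 1; n=6 → 3; n=7 → 6; n=8 → 10; n=9 → 15.
Total orbitals: 1 + 3 + 6 + 10 + 15 = 35.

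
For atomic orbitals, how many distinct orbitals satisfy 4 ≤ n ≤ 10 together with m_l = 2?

Count contributing orbitals for each principal shell:
n=4 → 2; n=5 → 3; n=6 → 4; n=7 → 5; n=8 → 6; n=9 → 7; n=10 → 8.
Total orbitals: 2 + 3 + 4 + 5 + 6 + 7 + 8 = 35.

35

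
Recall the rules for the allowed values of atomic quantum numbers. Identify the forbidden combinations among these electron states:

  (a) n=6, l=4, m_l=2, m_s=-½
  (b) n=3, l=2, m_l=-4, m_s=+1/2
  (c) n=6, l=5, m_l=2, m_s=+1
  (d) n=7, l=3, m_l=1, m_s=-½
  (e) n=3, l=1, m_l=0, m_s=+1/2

(b) has |m_l| = 4 > l = 2, violating −l ≤ m_l ≤ l.
(c) has m_s = +1, but an electron's spin must be ±1/2.
The remaining sets (a), (d), (e) satisfy all four rules.

(b) and (c)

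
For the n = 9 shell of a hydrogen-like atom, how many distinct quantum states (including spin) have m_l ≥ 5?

The n = 9 shell has l = 0 through 8; check each.
Orbitals with m_l ≥ 5, by l: l=5 → 1; l=6 → 2; l=7 → 3; l=8 → 4.
Orbitals: 1 + 2 + 3 + 4 = 10. Each orbital carries two spin states, so 10 × 2 = 20 states.

20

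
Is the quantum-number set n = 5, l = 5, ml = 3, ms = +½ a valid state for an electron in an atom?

Not allowed

The orbital quantum number must satisfy 0 ≤ l ≤ n−1. With n = 5 the allowed l values are 0, 1, 2, 3, 4, so l = 5 is out of range.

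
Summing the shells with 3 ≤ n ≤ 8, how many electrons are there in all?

398

Shell n has n² orbitals: 3²=9 + 4²=16 + 5²=25 + 6²=36 + 7²=49 + 8²=64 = 199 orbitals.
Two spin states per orbital: 2 × 199 = 398 electrons.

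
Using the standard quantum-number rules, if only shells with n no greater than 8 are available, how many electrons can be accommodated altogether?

Total orbitals = 1² + 2² + 3² + 4² + 5² + 6² + 7² + 8² = 204. Doubling for spin gives 408 electrons.

408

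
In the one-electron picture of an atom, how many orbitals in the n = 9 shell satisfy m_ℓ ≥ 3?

Per ℓ-value: ℓ=3 → 1; ℓ=4 → 2; ℓ=5 → 3; ℓ=6 → 4; ℓ=7 → 5; ℓ=8 → 6.
Total orbitals: 1 + 2 + 3 + 4 + 5 + 6 = 21.

21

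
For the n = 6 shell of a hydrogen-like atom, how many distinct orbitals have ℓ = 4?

Go through ℓ = 0, …, 5 (the values permitted for n = 6).
Orbitals with ℓ = 4, by ℓ: ℓ=4 → 9.
Total orbitals: 9.

9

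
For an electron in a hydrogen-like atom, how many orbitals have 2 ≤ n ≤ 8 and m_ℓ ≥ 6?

Per-shell orbital counts meeting the constraint:
n=7 → 1; n=8 → 3.
Total orbitals: 1 + 3 = 4.

4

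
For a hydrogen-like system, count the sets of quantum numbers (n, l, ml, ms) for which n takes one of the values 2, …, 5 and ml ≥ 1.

Count contributing orbitals for each principal shell:
n=2 → 1; n=3 → 3; n=4 → 6; n=5 → 10.
Orbitals: 1 + 3 + 6 + 10 = 20. Including both spin states (ms = ±1/2) gives 2 × 20 = 40 states.

40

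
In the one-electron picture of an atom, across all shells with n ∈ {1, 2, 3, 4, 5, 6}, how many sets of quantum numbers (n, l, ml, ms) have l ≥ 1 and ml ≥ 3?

For each n in the range, tally the orbitals obeying l ≥ 1 and ml ≥ 3:
n=4 → 1; n=5 → 3; n=6 → 6.
Orbitals: 1 + 3 + 6 = 10. Including both spin states (ms = ±1/2) gives 2 × 10 = 20 states.

20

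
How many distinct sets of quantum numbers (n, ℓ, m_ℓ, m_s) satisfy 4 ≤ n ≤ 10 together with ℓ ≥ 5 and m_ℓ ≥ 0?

220

Go shell by shell, enumerating (ℓ, m_ℓ) with ℓ ≥ 5 and m_ℓ ≥ 0:
n=6 → 6; n=7 → 13; n=8 → 21; n=9 → 30; n=10 → 40.
Orbitals: 6 + 13 + 21 + 30 + 40 = 110. Including both spin states (m_s = ±1/2) gives 2 × 110 = 220 states.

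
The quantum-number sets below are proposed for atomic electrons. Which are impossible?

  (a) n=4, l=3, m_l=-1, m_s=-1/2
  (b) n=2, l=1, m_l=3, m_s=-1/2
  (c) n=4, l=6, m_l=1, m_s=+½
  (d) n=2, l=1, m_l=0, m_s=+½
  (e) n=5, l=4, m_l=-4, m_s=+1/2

(b) and (c)

(b) has |m_l| = 3 > l = 1, violating −l ≤ m_l ≤ l.
(c) has l = 6 ≥ n = 4, violating 0 ≤ l ≤ n−1.
The remaining sets (a), (d), (e) satisfy all four rules.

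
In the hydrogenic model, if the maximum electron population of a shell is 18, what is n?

n = 3

2n² = 18 ⇒ n² = 9 ⇒ n = 3.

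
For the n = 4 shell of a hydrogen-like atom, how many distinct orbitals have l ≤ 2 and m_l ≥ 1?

Orbitals with l ≤ 2 and m_l ≥ 1, by l: l=1 → 1; l=2 → 2.
Total orbitals: 1 + 2 = 3.

3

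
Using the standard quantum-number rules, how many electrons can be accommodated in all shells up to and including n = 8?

Total orbitals = 1² + 2² + 3² + 4² + 5² + 6² + 7² + 8² = 204. Doubling for spin gives 408 electrons.

408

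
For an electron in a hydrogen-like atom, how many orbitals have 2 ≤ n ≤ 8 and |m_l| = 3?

30

For each n in the range, tally the orbitals obeying |m_l| = 3:
n=4 → 2; n=5 → 4; n=6 → 6; n=7 → 8; n=8 → 10.
Total orbitals: 2 + 4 + 6 + 8 + 10 = 30.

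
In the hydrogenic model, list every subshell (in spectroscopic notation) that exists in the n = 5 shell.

For n = 5, ℓ runs from 0 to 4. In spectroscopic notation ℓ = 0,1,2,… ↔ s,p,d,f,g,h,i, so the subshells are 5s, 5p, 5d, 5f, 5g.

5s, 5p, 5d, 5f, 5g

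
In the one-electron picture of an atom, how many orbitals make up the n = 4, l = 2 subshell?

5

A subshell has 2l+1 orbitals; with l = 2, that's 5.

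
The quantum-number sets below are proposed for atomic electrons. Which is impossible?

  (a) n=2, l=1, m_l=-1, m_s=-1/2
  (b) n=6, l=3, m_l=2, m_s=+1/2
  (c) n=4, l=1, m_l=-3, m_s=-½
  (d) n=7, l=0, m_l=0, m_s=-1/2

(c) has |m_l| = 3 > l = 1, violating −l ≤ m_l ≤ l.
The remaining sets (a), (b), (d) satisfy all four rules.

(c)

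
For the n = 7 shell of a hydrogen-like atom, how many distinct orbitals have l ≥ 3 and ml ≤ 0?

The (l, ml) pairs meeting l ≥ 3 and ml ≤ 0 give: l=3 → 4; l=4 → 5; l=5 → 6; l=6 → 7.
Total orbitals: 4 + 5 + 6 + 7 = 22.

22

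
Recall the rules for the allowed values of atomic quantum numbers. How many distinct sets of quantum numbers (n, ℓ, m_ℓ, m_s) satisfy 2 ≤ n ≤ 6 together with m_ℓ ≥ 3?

Go shell by shell, enumerating (ℓ, m_ℓ) with m_ℓ ≥ 3:
n=4 → 1; n=5 → 3; n=6 → 6.
Orbitals: 1 + 3 + 6 = 10. Including both spin states (m_s = ±1/2) gives 2 × 10 = 20 states.

20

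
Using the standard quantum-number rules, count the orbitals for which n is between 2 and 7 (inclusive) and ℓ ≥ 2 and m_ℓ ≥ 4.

Per-shell orbital counts meeting the constraint:
n=5 → 1; n=6 → 3; n=7 → 6.
Total orbitals: 1 + 3 + 6 = 10.

10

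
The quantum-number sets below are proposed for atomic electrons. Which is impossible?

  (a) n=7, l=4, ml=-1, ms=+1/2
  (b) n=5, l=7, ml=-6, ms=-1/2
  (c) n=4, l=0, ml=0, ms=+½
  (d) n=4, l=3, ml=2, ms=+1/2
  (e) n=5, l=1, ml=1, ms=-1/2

(b) has l = 7 ≥ n = 5, violating 0 ≤ l ≤ n−1.
The remaining sets (a), (c), (d), (e) satisfy all four rules.

(b)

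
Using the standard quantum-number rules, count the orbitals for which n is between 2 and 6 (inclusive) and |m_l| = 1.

Work shell by shell — for each n, count the (l, m_l) pairs that satisfy |m_l| = 1:
n=2 → 2; n=3 → 4; n=4 → 6; n=5 → 8; n=6 → 10.
Total orbitals: 2 + 4 + 6 + 8 + 10 = 30.

30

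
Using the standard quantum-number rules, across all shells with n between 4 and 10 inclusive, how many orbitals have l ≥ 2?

343

For each n in the range, tally the orbitals obeying l ≥ 2:
n=4 → 12; n=5 → 21; n=6 → 32; n=7 → 45; n=8 → 60; n=9 → 77; n=10 → 96.
Total orbitals: 12 + 21 + 32 + 45 + 60 + 77 + 96 = 343.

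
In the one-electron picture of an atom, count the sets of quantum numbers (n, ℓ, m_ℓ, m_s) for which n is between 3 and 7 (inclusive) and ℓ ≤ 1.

Work shell by shell — for each n, count the (ℓ, m_ℓ) pairs that satisfy ℓ ≤ 1:
n=3 → 4; n=4 → 4; n=5 → 4; n=6 → 4; n=7 → 4.
Orbitals: 4 + 4 + 4 + 4 + 4 = 20. Including both spin states (m_s = ±1/2) gives 2 × 20 = 40 states.

40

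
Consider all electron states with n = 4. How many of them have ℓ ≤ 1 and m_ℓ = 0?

Orbitals with ℓ ≤ 1 and m_ℓ = 0, by ℓ: ℓ=0 → 1; ℓ=1 → 1.
Orbitals: 1 + 1 = 2. Each orbital carries two spin states, so 2 × 2 = 4 states.

4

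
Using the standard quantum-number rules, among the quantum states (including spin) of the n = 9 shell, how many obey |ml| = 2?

28

Contributions: l=2 → 2; l=3 → 2; l=4 → 2; l=5 → 2; l=6 → 2; l=7 → 2; l=8 → 2.
Orbitals: 2 + 2 + 2 + 2 + 2 + 2 + 2 = 14. Each orbital carries two spin states, so 14 × 2 = 28 states.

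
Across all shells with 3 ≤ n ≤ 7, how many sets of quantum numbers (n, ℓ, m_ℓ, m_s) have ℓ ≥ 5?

Per-shell orbital counts meeting the constraint:
n=6 → 11; n=7 → 24.
Orbitals: 11 + 24 = 35. Including both spin states (m_s = ±1/2) gives 2 × 35 = 70 states.

70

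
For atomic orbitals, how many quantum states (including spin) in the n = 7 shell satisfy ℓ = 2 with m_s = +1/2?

5

The n = 7 shell has ℓ = 0 through 6; check each.
Per ℓ-value: ℓ=2 → 5.
Orbitals: 5. With m_s fixed to a single value there is one state per orbital, giving 5 states.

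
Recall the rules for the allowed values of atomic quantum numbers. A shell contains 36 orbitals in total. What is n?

n = 6

n² = 36 ⇒ n = 6.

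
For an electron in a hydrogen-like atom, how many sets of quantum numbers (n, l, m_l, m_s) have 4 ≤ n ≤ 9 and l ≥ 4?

350

For each n in the range, tally the orbitals obeying l ≥ 4:
n=5 → 9; n=6 → 20; n=7 → 33; n=8 → 48; n=9 → 65.
Orbitals: 9 + 20 + 33 + 48 + 65 = 175. Including both spin states (m_s = ±1/2) gives 2 × 175 = 350 states.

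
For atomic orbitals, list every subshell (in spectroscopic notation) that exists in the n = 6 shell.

For n = 6, ℓ runs from 0 to 5. In spectroscopic notation ℓ = 0,1,2,… ↔ s,p,d,f,g,h,i, so the subshells are 6s, 6p, 6d, 6f, 6g, 6h.

6s, 6p, 6d, 6f, 6g, 6h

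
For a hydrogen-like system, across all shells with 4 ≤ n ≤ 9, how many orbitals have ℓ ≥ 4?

Work shell by shell — for each n, count the (ℓ, m_ℓ) pairs that satisfy ℓ ≥ 4:
n=5 → 9; n=6 → 20; n=7 → 33; n=8 → 48; n=9 → 65.
Total orbitals: 9 + 20 + 33 + 48 + 65 = 175.

175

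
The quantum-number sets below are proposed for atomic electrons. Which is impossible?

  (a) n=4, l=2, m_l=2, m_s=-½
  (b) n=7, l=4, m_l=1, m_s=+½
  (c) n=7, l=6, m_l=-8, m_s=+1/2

(c) has |m_l| = 8 > l = 6, violating −l ≤ m_l ≤ l.
The remaining sets (a), (b) satisfy all four rules.

(c)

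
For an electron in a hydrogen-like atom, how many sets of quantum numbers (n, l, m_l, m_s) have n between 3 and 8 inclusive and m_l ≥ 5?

20

For each n in the range, tally the orbitals obeying m_l ≥ 5:
n=6 → 1; n=7 → 3; n=8 → 6.
Orbitals: 1 + 3 + 6 = 10. Including both spin states (m_s = ±1/2) gives 2 × 10 = 20 states.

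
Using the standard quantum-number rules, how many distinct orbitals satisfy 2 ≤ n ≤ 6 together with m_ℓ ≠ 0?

70

For each n in the range, tally the orbitals obeying m_ℓ ≠ 0:
n=2 → 2; n=3 → 6; n=4 → 12; n=5 → 20; n=6 → 30.
Total orbitals: 2 + 6 + 12 + 20 + 30 = 70.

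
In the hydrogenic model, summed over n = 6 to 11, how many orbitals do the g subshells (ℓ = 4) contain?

A g subshell (ℓ = 4) exists for every n ≥ 5, so shells n = 6, 7, 8, 9, 10, 11 each contribute one — 6 subshells.
Since each g subshell has 2·4+1 = 9 orbitals, the total is 6 × 9 = 54.

54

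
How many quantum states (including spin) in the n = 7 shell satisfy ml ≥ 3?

20

Contributions: l=3 → 1; l=4 → 2; l=5 → 3; l=6 → 4.
Orbitals: 1 + 2 + 3 + 4 = 10. Each orbital carries two spin states, so 10 × 2 = 20 states.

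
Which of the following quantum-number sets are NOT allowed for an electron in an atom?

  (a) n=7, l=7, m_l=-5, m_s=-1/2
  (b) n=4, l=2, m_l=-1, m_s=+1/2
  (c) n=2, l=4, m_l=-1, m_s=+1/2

(a) has l = 7 ≥ n = 7, violating 0 ≤ l ≤ n−1.
(c) has l = 4 ≥ n = 2, violating 0 ≤ l ≤ n−1.
The remaining set (b) satisfies all four rules.

(a) and (c)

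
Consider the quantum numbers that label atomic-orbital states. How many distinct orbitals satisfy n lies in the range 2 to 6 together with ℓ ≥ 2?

70

For each n in the range, tally the orbitals obeying ℓ ≥ 2:
n=3 → 5; n=4 → 12; n=5 → 21; n=6 → 32.
Total orbitals: 5 + 12 + 21 + 32 = 70.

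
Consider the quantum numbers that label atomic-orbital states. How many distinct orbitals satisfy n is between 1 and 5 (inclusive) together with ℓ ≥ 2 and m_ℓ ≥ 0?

Count contributing orbitals for each principal shell:
n=3 → 3; n=4 → 7; n=5 → 12.
Total orbitals: 3 + 7 + 12 = 22.

22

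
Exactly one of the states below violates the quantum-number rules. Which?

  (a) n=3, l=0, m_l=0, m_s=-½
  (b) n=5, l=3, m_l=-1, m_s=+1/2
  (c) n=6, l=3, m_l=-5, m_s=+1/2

(c) has |m_l| = 5 > l = 3, violating −l ≤ m_l ≤ l.
The remaining sets (a), (b) satisfy all four rules.

(c)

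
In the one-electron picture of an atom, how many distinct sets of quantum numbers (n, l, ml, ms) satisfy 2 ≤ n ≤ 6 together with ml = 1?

For each n in the range, tally the orbitals obeying ml = 1:
n=2 → 1; n=3 → 2; n=4 → 3; n=5 → 4; n=6 → 5.
Orbitals: 1 + 2 + 3 + 4 + 5 = 15. Including both spin states (ms = ±1/2) gives 2 × 15 = 30 states.

30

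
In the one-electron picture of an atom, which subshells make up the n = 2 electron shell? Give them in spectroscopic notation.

2s, 2p

For n = 2, ℓ runs from 0 to 1. In spectroscopic notation ℓ = 0,1,2,… ↔ s,p,d,f,g,h,i, so the subshells are 2s, 2p.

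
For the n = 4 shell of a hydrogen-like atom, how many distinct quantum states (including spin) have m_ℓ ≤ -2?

6

For n = 4, ℓ ranges over 0 … 3.
Contributions: ℓ=2 → 1; ℓ=3 → 2.
Orbitals: 1 + 2 = 3. Each orbital carries two spin states, so 3 × 2 = 6 states.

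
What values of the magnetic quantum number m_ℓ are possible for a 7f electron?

-3, -2, -1, 0, 1, 2, 3

The 7f subshell has ℓ = 3, and m_ℓ takes every integer from −ℓ to +ℓ. With ℓ = 3 that gives the 7 values -3, -2, -1, 0, 1, 2, 3.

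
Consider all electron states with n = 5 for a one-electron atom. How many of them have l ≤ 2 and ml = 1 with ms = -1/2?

For n = 5, l ranges over 0 … 4.
Contributions: l=1 → 1; l=2 → 1.
Orbitals: 1 + 1 = 2. With ms fixed to a single value there is one state per orbital, giving 2 states.

2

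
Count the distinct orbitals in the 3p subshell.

A subshell has 2l+1 orbitals; with l = 1, that's 3.

3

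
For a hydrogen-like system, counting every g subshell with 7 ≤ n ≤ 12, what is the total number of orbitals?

54

A g subshell (l = 4) exists for every n ≥ 5, so shells n = 7, 8, 9, 10, 11, 12 each contribute one — 6 subshells.
Since each g subshell has 2·4+1 = 9 orbitals, the total is 6 × 9 = 54.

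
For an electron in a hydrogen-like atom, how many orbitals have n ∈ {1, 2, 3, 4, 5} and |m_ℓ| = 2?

Work shell by shell — for each n, count the (ℓ, m_ℓ) pairs that satisfy |m_ℓ| = 2:
n=3 → 2; n=4 → 4; n=5 → 6.
Total orbitals: 2 + 4 + 6 = 12.

12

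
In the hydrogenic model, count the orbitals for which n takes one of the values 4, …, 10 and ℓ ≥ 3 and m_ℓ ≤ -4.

Treat each shell separately and count matching orbitals:
n=5 → 1; n=6 → 3; n=7 → 6; n=8 → 10; n=9 → 15; n=10 → 21.
Total orbitals: 1 + 3 + 6 + 10 + 15 + 21 = 56.

56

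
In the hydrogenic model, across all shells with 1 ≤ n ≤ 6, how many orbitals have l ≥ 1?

Treat each shell separately and count matching orbitals:
n=2 → 3; n=3 → 8; n=4 → 15; n=5 → 24; n=6 → 35.
Total orbitals: 3 + 8 + 15 + 24 + 35 = 85.

85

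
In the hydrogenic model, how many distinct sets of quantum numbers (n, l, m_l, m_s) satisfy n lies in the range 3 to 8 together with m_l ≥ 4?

40

Count contributing orbitals for each principal shell:
n=5 → 1; n=6 → 3; n=7 → 6; n=8 → 10.
Orbitals: 1 + 3 + 6 + 10 = 20. Including both spin states (m_s = ±1/2) gives 2 × 20 = 40 states.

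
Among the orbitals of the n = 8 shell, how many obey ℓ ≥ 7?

15

Go through ℓ = 0, …, 7 (the values permitted for n = 8).
Per ℓ-value: ℓ=7 → 15.
Total orbitals: 15.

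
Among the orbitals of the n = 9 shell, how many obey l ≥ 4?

65

With n = 9 the allowed l are 0, 1, …, 8.
Contributions: l=4 → 9; l=5 → 11; l=6 → 13; l=7 → 15; l=8 → 17.
Total orbitals: 9 + 11 + 13 + 15 + 17 = 65.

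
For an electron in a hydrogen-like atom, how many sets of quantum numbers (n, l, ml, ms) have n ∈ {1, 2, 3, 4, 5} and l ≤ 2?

Count contributing orbitals for each principal shell:
n=1 → 1; n=2 → 4; n=3 → 9; n=4 → 9; n=5 → 9.
Orbitals: 1 + 4 + 9 + 9 + 9 = 32. Including both spin states (ms = ±1/2) gives 2 × 32 = 64 states.

64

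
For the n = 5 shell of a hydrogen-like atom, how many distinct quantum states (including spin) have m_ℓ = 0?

Go through ℓ = 0, …, 4 (the values permitted for n = 5).
The (ℓ, m_ℓ) pairs meeting m_ℓ = 0 give: ℓ=0 → 1; ℓ=1 → 1; ℓ=2 → 1; ℓ=3 → 1; ℓ=4 → 1.
Orbitals: 1 + 1 + 1 + 1 + 1 = 5. Each orbital carries two spin states, so 5 × 2 = 10 states.

10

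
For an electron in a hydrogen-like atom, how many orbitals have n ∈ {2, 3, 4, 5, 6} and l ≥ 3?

Count contributing orbitals for each principal shell:
n=4 → 7; n=5 → 16; n=6 → 27.
Total orbitals: 7 + 16 + 27 = 50.

50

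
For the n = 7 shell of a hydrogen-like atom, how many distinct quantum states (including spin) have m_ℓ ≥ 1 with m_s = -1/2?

With n = 7 the allowed ℓ are 0, 1, …, 6.
Contributions: ℓ=1 → 1; ℓ=2 → 2; ℓ=3 → 3; ℓ=4 → 4; ℓ=5 → 5; ℓ=6 → 6.
Orbitals: 1 + 2 + 3 + 4 + 5 + 6 = 21. With m_s fixed to a single value there is one state per orbital, giving 21 states.

21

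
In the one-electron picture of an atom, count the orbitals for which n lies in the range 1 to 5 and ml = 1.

Treat each shell separately and count matching orbitals:
n=2 → 1; n=3 → 2; n=4 → 3; n=5 → 4.
Total orbitals: 1 + 2 + 3 + 4 = 10.

10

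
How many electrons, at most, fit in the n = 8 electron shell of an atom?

128

A shell holds 2n² electrons: 2 × 8² = 2 × 64 = 128.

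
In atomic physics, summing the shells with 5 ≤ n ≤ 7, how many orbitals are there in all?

Shell n has n² orbitals: 5²=25 + 6²=36 + 7²=49 = 110 orbitals.

110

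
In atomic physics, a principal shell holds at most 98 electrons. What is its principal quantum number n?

2n² = 98 ⇒ n² = 49 ⇒ n = 7.

n = 7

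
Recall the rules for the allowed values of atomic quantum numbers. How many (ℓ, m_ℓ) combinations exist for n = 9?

81

The n = 9 shell contains n² = 9² = 81 orbitals.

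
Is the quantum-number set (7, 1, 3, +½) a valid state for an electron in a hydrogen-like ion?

No

The magnetic quantum number must satisfy −ℓ ≤ m_ℓ ≤ ℓ. With ℓ = 1, m_ℓ can only be -1, 0, 1, so m_ℓ = 3 is forbidden.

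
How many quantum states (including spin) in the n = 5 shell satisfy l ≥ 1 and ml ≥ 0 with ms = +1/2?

14

The (l, ml) pairs meeting l ≥ 1 and ml ≥ 0 give: l=1 → 2; l=2 → 3; l=3 → 4; l=4 → 5.
Orbitals: 2 + 3 + 4 + 5 = 14. With ms fixed to a single value there is one state per orbital, giving 14 states.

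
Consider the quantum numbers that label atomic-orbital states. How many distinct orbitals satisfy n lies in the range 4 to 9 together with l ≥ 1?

Go shell by shell, enumerating (l, ml) with l ≥ 1:
n=4 → 15; n=5 → 24; n=6 → 35; n=7 → 48; n=8 → 63; n=9 → 80.
Total orbitals: 15 + 24 + 35 + 48 + 63 + 80 = 265.

265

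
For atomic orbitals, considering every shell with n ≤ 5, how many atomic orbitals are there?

Total orbitals = 1² + 2² + 3² + 4² + 5² = 55.

55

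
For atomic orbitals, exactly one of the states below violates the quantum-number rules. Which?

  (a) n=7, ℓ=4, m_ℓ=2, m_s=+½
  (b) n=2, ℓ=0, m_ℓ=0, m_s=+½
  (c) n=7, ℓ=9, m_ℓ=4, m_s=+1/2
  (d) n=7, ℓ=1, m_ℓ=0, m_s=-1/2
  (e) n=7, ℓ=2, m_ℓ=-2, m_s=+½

(c) has ℓ = 9 ≥ n = 7, violating 0 ≤ ℓ ≤ n−1.
The remaining sets (a), (b), (d), (e) satisfy all four rules.

(c)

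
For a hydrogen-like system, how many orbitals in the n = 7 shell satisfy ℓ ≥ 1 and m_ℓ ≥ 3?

10

Go through ℓ = 0, …, 6 (the values permitted for n = 7).
Per ℓ-value: ℓ=3 → 1; ℓ=4 → 2; ℓ=5 → 3; ℓ=6 → 4.
Total orbitals: 1 + 2 + 3 + 4 = 10.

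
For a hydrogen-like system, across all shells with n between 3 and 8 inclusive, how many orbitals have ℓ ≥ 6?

Treat each shell separately and count matching orbitals:
n=7 → 13; n=8 → 28.
Total orbitals: 13 + 28 = 41.

41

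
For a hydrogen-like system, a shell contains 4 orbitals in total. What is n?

n = 2

n² = 4 ⇒ n = 2.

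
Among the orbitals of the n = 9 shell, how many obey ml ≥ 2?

28

For n = 9, l ranges over 0 … 8.
Orbitals with ml ≥ 2, by l: l=2 → 1; l=3 → 2; l=4 → 3; l=5 → 4; l=6 → 5; l=7 → 6; l=8 → 7.
Total orbitals: 1 + 2 + 3 + 4 + 5 + 6 + 7 = 28.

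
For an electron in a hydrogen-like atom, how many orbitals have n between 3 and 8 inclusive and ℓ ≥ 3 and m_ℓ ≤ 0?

Per-shell orbital counts meeting the constraint:
n=4 → 4; n=5 → 9; n=6 → 15; n=7 → 22; n=8 → 30.
Total orbitals: 4 + 9 + 15 + 22 + 30 = 80.

80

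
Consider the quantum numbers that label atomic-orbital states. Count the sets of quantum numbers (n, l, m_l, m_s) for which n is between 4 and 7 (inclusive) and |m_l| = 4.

24

Treat each shell separately and count matching orbitals:
n=5 → 2; n=6 → 4; n=7 → 6.
Orbitals: 2 + 4 + 6 = 12. Including both spin states (m_s = ±1/2) gives 2 × 12 = 24 states.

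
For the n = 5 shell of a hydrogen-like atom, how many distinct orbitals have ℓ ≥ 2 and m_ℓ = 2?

3

Orbitals with ℓ ≥ 2 and m_ℓ = 2, by ℓ: ℓ=2 → 1; ℓ=3 → 1; ℓ=4 → 1.
Total orbitals: 1 + 1 + 1 = 3.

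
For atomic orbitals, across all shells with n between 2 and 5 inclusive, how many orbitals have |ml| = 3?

For each n in the range, tally the orbitals obeying |ml| = 3:
n=4 → 2; n=5 → 4.
Total orbitals: 2 + 4 = 6.

6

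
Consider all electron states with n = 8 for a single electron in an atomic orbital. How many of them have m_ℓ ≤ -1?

The (ℓ, m_ℓ) pairs meeting m_ℓ ≤ -1 give: ℓ=1 → 1; ℓ=2 → 2; ℓ=3 → 3; ℓ=4 → 4; ℓ=5 → 5; ℓ=6 → 6; ℓ=7 → 7.
Orbitals: 1 + 2 + 3 + 4 + 5 + 6 + 7 = 28. Each orbital carries two spin states, so 28 × 2 = 56 states.

56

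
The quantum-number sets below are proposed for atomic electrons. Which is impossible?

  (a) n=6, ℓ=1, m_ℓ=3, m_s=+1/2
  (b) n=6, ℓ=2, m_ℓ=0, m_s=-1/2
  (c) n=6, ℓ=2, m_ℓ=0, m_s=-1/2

(a) has |m_ℓ| = 3 > ℓ = 1, violating −ℓ ≤ m_ℓ ≤ ℓ.
The remaining sets (b), (c) satisfy all four rules.

(a)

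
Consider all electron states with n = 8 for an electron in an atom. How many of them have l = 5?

22

For n = 8, l ranges over 0 … 7.
Orbitals with l = 5, by l: l=5 → 11.
Orbitals: 11. Each orbital carries two spin states, so 11 × 2 = 22 states.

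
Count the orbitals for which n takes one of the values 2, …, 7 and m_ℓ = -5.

3

Count contributing orbitals for each principal shell:
n=6 → 1; n=7 → 2.
Total orbitals: 1 + 2 = 3.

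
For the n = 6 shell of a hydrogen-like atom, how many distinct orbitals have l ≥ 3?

Contributions: l=3 → 7; l=4 → 9; l=5 → 11.
Total orbitals: 7 + 9 + 11 = 27.

27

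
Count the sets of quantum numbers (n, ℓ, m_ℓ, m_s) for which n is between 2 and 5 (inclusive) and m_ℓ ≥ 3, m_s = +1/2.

For each n in the range, tally the orbitals obeying m_ℓ ≥ 3:
n=4 → 1; n=5 → 3.
Orbitals: 1 + 3 = 4. With m_s fixed to +1/2 there is one state per orbital, so 4 states.

4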